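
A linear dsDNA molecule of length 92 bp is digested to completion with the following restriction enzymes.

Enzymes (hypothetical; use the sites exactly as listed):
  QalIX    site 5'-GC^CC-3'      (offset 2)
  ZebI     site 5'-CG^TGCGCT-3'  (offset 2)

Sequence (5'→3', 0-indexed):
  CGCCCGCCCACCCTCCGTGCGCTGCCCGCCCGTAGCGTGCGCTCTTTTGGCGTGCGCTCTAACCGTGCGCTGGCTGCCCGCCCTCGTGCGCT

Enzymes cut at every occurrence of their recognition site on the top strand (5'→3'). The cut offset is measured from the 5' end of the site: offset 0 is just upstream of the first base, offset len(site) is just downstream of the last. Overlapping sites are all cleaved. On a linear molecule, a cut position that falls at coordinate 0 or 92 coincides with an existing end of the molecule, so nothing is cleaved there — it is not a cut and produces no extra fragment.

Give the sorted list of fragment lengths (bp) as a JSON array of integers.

Per-enzyme occurrences:
  QalIX GCCC/2: at [1, 5, 23, 27, 75, 79] ⇒ [3, 7, 25, 29, 77, 81]
  ZebI CGTGCGCT/2: at [15, 35, 50, 63, 84] ⇒ [17, 37, 52, 65, 86]

All cut coordinates (distinct, sorted): [3, 7, 17, 25, 29, 37, 52, 65, 77, 81, 86]

Fragments:
  [0,3): 3 bp
  [3,7): 4 bp
  [7,17): 10 bp
  [17,25): 8 bp
  [25,29): 4 bp
  [29,37): 8 bp
  [37,52): 15 bp
  [52,65): 13 bp
  [65,77): 12 bp
  [77,81): 4 bp
  [81,86): 5 bp
  [86,92): 6 bp

[3,4,4,4,5,6,8,8,10,12,13,15]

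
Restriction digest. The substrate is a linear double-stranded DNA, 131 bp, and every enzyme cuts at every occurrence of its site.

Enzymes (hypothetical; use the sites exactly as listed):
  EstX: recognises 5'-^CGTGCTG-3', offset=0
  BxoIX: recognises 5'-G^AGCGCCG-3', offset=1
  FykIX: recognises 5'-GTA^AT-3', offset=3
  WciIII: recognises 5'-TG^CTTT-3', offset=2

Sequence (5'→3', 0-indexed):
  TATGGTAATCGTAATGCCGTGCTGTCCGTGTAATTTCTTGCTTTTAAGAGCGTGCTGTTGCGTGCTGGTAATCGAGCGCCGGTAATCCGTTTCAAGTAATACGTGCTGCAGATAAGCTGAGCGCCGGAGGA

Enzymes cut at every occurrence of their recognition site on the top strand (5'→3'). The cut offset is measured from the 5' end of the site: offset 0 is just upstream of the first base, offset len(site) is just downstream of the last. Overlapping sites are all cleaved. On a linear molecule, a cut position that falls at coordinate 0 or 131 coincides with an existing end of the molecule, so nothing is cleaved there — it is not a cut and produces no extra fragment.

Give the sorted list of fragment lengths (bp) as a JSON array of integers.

Site scan:
  EstX (CGTGCTG, off=0): starts [17, 50, 60, 101] → cuts [17, 50, 60, 101]
  BxoIX (GAGCGCCG, off=1): starts [73, 118] → cuts [74, 119]
  FykIX (GTAAT, off=3): starts [4, 10, 29, 67, 81, 95] → cuts [7, 13, 32, 70, 84, 98]
  WciIII (TGCTTT, off=2): starts [38] → cuts [40]

All cut coordinates (distinct, sorted): [7, 13, 17, 32, 40, 50, 60, 70, 74, 84, 98, 101, 119]

Fragment lengths:
  [0,7): 7 bp
  [7,13): 6 bp
  [13,17): 4 bp
  [17,32): 15 bp
  [32,40): 8 bp
  [40,50): 10 bp
  [50,60): 10 bp
  [60,70): 10 bp
  [70,74): 4 bp
  [74,84): 10 bp
  [84,98): 14 bp
  [98,101): 3 bp
  [101,119): 18 bp
  [119,131): 12 bp

[3,4,4,6,7,8,10,10,10,10,12,14,15,18]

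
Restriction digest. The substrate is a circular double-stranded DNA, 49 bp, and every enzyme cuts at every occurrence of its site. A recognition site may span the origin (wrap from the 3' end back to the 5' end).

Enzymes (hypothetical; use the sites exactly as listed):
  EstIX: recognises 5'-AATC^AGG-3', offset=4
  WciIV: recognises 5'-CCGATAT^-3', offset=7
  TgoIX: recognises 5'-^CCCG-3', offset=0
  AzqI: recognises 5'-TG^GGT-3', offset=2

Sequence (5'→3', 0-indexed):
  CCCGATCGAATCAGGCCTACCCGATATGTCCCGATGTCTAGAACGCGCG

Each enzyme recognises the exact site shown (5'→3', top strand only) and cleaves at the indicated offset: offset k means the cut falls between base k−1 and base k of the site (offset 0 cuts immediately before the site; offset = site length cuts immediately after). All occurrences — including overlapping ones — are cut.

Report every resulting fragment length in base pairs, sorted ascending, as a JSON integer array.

Per-enzyme occurrences:
  EstIX AATCAGG/4: at [8] ⇒ [12]
  WciIV CCGATAT/7: at [20] ⇒ [27]
  TgoIX CCCG/0: at [0, 19, 29] ⇒ [0, 19, 29]
  AzqI (TGGGT, off=2): no sites

All cut coordinates (distinct, sorted): [0, 12, 19, 27, 29]

Fragments:
  0→12: 12 bp
  12→19: 7 bp
  19→27: 8 bp
  27→29: 2 bp
  29→0 (wrap): 49-29+0 = 20 bp

[2,7,8,12,20]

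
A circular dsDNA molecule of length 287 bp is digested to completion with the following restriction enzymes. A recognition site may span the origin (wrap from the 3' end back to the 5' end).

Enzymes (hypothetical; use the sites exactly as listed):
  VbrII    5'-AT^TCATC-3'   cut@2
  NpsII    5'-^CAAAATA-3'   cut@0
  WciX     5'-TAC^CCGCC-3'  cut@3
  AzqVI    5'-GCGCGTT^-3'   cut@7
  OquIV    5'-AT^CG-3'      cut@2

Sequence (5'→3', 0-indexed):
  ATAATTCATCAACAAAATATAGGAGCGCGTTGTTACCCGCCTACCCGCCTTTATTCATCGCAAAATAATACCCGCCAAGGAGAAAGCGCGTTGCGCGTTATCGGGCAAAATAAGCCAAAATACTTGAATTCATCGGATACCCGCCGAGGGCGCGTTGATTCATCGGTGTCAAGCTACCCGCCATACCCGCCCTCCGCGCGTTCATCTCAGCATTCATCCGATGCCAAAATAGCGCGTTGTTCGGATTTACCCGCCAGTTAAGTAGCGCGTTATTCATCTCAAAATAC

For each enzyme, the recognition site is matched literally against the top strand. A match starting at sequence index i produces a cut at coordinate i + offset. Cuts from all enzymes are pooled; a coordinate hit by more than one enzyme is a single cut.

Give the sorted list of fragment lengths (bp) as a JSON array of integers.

Scan for sites:
  VbrII ATTCATC/2: at [3, 52, 127, 157, 211, 271] ⇒ [5, 54, 129, 159, 213, 273]
  NpsII CAAAATA/0: at [12, 60, 105, 115, 224, 279] ⇒ [12, 60, 105, 115, 224, 279]
  WciX TACCCGCC/3: at [33, 41, 68, 137, 174, 183, 247] ⇒ [36, 44, 71, 140, 177, 186, 250]
  AzqVI GCGCGTT/7: at [24, 85, 92, 149, 195, 231, 264] ⇒ [31, 92, 99, 156, 202, 238, 271]
  OquIV ATCG/2: at [56, 99, 131, 161] ⇒ [58, 101, 133, 163]

Pooled cuts: [5, 12, 31, 36, 44, 54, 58, 60, 71, 92, 99, 101, 105, 115, 129, 133, 140, 156, 159, 163, 177, 186, 202, 213, 224, 238, 250, 271, 273, 279]

Fragments:
  5→12: 7 bp
  12→31: 19 bp
  31→36: 5 bp
  36→44: 8 bp
  44→54: 10 bp
  54→58: 4 bp
  58→60: 2 bp
  60→71: 11 bp
  71→92: 21 bp
  92→99: 7 bp
  99→101: 2 bp
  101→105: 4 bp
  105→115: 10 bp
  115→129: 14 bp
  129→133: 4 bp
  133→140: 7 bp
  140→156: 16 bp
  156→159: 3 bp
  159→163: 4 bp
  163→177: 14 bp
  177→186: 9 bp
  186→202: 16 bp
  202→213: 11 bp
  213→224: 11 bp
  224→238: 14 bp
  238→250: 12 bp
  250→271: 21 bp
  271→273: 2 bp
  273→279: 6 bp
  279→5 (wrap): 287-279+5 = 13 bp

[2,2,2,3,4,4,4,4,5,6,7,7,7,8,9,10,10,11,11,11,12,13,14,14,14,16,16,19,21,21]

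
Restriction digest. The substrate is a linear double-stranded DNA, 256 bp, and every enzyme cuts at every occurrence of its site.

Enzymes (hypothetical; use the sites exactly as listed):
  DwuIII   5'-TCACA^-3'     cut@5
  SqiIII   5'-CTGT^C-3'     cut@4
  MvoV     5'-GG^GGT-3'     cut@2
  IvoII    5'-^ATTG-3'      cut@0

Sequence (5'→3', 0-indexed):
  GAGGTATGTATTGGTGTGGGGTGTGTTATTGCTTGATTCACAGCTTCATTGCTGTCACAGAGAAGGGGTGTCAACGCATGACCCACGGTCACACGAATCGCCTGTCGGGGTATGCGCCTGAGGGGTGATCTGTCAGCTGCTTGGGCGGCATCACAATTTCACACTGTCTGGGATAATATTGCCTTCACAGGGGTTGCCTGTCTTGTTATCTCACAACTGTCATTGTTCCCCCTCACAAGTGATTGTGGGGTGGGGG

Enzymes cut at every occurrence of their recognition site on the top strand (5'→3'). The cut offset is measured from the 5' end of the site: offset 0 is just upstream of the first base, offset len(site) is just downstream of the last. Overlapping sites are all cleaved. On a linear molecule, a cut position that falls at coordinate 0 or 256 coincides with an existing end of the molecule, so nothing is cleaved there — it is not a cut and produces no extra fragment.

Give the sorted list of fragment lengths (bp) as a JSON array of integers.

Scan for sites:
  DwuIII TCACA/5: at [37, 54, 88, 150, 158, 184, 210, 232] ⇒ [42, 59, 93, 155, 163, 189, 215, 237]
  SqiIII CTGTC/4: at [51, 101, 129, 163, 197, 216] ⇒ [55, 105, 133, 167, 201, 220]
  MvoV GGGGT/2: at [17, 64, 106, 121, 189, 246] ⇒ [19, 66, 108, 123, 191, 248]
  IvoII ATTG/0: at [9, 27, 47, 177, 221, 241] ⇒ [9, 27, 47, 177, 221, 241]

All cut coordinates (distinct, sorted): [9, 19, 27, 42, 47, 55, 59, 66, 93, 105, 108, 123, 133, 155, 163, 167, 177, 189, 191, 201, 215, 220, 221, 237, 241, 248]

Fragments:
  [0,9): 9 bp
  [9,19): 10 bp
  [19,27): 8 bp
  [27,42): 15 bp
  [42,47): 5 bp
  [47,55): 8 bp
  [55,59): 4 bp
  [59,66): 7 bp
  [66,93): 27 bp
  [93,105): 12 bp
  [105,108): 3 bp
  [108,123): 15 bp
  [123,133): 10 bp
  [133,155): 22 bp
  [155,163): 8 bp
  [163,167): 4 bp
  [167,177): 10 bp
  [177,189): 12 bp
  [189,191): 2 bp
  [191,201): 10 bp
  [201,215): 14 bp
  [215,220): 5 bp
  [220,221): 1 bp
  [221,237): 16 bp
  [237,241): 4 bp
  [241,248): 7 bp
  [248,256): 8 bp

[1,2,3,4,4,4,5,5,7,7,8,8,8,8,9,10,10,10,10,12,12,14,15,15,16,22,27]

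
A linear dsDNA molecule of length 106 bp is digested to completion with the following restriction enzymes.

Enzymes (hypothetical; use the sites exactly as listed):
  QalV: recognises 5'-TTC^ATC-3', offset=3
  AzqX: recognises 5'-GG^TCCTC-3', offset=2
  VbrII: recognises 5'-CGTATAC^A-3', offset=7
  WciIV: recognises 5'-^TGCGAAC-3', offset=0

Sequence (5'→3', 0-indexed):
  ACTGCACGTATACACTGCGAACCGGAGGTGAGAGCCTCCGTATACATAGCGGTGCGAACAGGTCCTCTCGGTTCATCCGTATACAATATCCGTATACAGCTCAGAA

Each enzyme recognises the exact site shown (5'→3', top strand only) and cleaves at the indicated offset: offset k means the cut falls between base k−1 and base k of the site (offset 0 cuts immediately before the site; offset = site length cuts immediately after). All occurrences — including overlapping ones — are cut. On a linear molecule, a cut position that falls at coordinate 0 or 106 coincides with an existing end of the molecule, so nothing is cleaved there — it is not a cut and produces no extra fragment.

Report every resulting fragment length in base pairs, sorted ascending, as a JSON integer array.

Per-enzyme occurrences:
  QalV (TTCATC, off=3): starts [71] → cuts [74]
  AzqX (GGTCCTC, off=2): starts [60] → cuts [62]
  VbrII (CGTATACA, off=7): starts [6, 38, 77, 90] → cuts [13, 45, 84, 97]
  WciIV (TGCGAAC, off=0): starts [15, 52] → cuts [15, 52]

Pooled cuts: [13, 15, 45, 52, 62, 74, 84, 97]

Fragment lengths:
  [0,13): 13 bp
  [13,15): 2 bp
  [15,45): 30 bp
  [45,52): 7 bp
  [52,62): 10 bp
  [62,74): 12 bp
  [74,84): 10 bp
  [84,97): 13 bp
  [97,106): 9 bp

[2,7,9,10,10,12,13,13,30]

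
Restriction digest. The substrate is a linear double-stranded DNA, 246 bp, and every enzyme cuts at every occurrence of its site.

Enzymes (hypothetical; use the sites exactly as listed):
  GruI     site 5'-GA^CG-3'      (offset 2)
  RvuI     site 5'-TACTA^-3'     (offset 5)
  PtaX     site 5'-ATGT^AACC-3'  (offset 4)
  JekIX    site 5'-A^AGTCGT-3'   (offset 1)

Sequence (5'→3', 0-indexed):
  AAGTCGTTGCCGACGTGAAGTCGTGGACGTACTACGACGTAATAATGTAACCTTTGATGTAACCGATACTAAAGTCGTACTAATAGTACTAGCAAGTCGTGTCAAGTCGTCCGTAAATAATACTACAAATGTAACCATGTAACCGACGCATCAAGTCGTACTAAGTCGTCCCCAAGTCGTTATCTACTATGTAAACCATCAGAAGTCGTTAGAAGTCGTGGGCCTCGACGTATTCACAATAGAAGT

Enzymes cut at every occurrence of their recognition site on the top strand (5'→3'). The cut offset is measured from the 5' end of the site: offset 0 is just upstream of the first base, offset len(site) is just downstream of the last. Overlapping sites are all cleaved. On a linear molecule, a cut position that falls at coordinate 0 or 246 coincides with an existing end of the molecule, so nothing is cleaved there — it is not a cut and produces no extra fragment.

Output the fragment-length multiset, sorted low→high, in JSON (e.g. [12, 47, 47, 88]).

[1,1,3,3,5,6,7,7,7,8,9,9,10,10,10,10,11,11,11,12,12,14,15,15,18,21]

Per-enzyme occurrences:
  GruI (GACG, off=2): starts [11, 25, 35, 144, 226] → cuts [13, 27, 37, 146, 228]
  RvuI (TACTA, off=5): starts [29, 66, 77, 86, 120, 158, 184] → cuts [34, 71, 82, 91, 125, 163, 189]
  PtaX (ATGTAACC, off=4): starts [44, 56, 128, 136] → cuts [48, 60, 132, 140]
  JekIX (AAGTCGT, off=1): starts [0, 17, 71, 93, 103, 152, 162, 173, 202, 212] → cuts [1, 18, 72, 94, 104, 153, 163, 174, 203, 213]

Pooled cuts: [1, 13, 18, 27, 34, 37, 48, 60, 71, 72, 82, 91, 94, 104, 125, 132, 140, 146, 153, 163, 174, 189, 203, 213, 228]

Fragment lengths:
  [0,1): 1 bp
  [1,13): 12 bp
  [13,18): 5 bp
  [18,27): 9 bp
  [27,34): 7 bp
  [34,37): 3 bp
  [37,48): 11 bp
  [48,60): 12 bp
  [60,71): 11 bp
  [71,72): 1 bp
  [72,82): 10 bp
  [82,91): 9 bp
  [91,94): 3 bp
  [94,104): 10 bp
  [104,125): 21 bp
  [125,132): 7 bp
  [132,140): 8 bp
  [140,146): 6 bp
  [146,153): 7 bp
  [153,163): 10 bp
  [163,174): 11 bp
  [174,189): 15 bp
  [189,203): 14 bp
  [203,213): 10 bp
  [213,228): 15 bp
  [228,246): 18 bp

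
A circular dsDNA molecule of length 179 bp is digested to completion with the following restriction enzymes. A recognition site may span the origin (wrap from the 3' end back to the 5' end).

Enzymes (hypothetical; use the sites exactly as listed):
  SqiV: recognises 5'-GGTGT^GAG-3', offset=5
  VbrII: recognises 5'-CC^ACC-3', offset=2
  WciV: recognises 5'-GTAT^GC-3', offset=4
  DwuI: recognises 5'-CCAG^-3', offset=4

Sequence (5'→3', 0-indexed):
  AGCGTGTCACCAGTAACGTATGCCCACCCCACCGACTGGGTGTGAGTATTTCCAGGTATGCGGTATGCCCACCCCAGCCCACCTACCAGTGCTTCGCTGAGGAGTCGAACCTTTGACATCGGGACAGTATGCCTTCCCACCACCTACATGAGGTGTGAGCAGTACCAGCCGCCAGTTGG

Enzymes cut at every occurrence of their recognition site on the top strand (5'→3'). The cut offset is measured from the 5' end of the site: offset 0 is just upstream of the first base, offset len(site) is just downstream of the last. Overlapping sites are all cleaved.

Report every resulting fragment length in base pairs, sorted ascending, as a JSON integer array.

Site scan:
  SqiV (GGTGTGAG, off=5): starts [38, 151] → cuts [43, 156]
  VbrII (CCACC, off=2): starts [23, 28, 68, 78, 136, 139] → cuts [25, 30, 70, 80, 138, 141]
  WciV (GTATGC, off=4): starts [17, 55, 62, 126] → cuts [21, 59, 66, 130]
  DwuI (CCAG, off=4): starts [9, 51, 73, 85, 164, 171] → cuts [13, 55, 77, 89, 168, 175]

All cut coordinates (distinct, sorted): [13, 21, 25, 30, 43, 55, 59, 66, 70, 77, 80, 89, 130, 138, 141, 156, 168, 175]

Fragment lengths:
  13→21: 8 bp
  21→25: 4 bp
  25→30: 5 bp
  30→43: 13 bp
  43→55: 12 bp
  55→59: 4 bp
  59→66: 7 bp
  66→70: 4 bp
  70→77: 7 bp
  77→80: 3 bp
  80→89: 9 bp
  89→130: 41 bp
  130→138: 8 bp
  138→141: 3 bp
  141→156: 15 bp
  156→168: 12 bp
  168→175: 7 bp
  175→13 (wrap): 179-175+13 = 17 bp

[3,3,4,4,4,5,7,7,7,8,8,9,12,12,13,15,17,41]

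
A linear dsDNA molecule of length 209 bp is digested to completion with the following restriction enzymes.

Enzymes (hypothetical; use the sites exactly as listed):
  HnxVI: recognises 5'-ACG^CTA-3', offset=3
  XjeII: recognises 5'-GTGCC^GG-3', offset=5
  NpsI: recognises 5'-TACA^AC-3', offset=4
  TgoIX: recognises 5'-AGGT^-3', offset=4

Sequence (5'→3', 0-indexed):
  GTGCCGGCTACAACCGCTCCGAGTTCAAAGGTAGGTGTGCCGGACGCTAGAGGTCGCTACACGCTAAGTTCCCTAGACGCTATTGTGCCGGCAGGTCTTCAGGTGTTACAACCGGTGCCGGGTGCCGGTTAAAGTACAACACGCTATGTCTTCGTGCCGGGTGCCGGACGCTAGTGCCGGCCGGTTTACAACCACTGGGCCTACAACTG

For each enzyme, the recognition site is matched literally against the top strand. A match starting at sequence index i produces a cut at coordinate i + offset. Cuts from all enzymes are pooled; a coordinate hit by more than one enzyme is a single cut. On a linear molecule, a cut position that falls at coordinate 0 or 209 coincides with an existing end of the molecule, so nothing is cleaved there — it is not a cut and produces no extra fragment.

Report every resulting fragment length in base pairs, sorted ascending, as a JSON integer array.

Scan for sites:
  HnxVI (ACGCTA, off=3): starts [43, 60, 76, 140, 167] → cuts [46, 63, 79, 143, 170]
  XjeII (GTGCCGG, off=5): starts [0, 36, 84, 114, 121, 153, 160, 173] → cuts [5, 41, 89, 119, 126, 158, 165, 178]
  NpsI (TACAAC, off=4): starts [8, 106, 134, 186, 201] → cuts [12, 110, 138, 190, 205]
  TgoIX (AGGT, off=4): starts [28, 32, 50, 92, 100] → cuts [32, 36, 54, 96, 104]

All cut coordinates (distinct, sorted): [5, 12, 32, 36, 41, 46, 54, 63, 79, 89, 96, 104, 110, 119, 126, 138, 143, 158, 165, 170, 178, 190, 205]

Fragment lengths:
  [0,5): 5 bp
  [5,12): 7 bp
  [12,32): 20 bp
  [32,36): 4 bp
  [36,41): 5 bp
  [41,46): 5 bp
  [46,54): 8 bp
  [54,63): 9 bp
  [63,79): 16 bp
  [79,89): 10 bp
  [89,96): 7 bp
  [96,104): 8 bp
  [104,110): 6 bp
  [110,119): 9 bp
  [119,126): 7 bp
  [126,138): 12 bp
  [138,143): 5 bp
  [143,158): 15 bp
  [158,165): 7 bp
  [165,170): 5 bp
  [170,178): 8 bp
  [178,190): 12 bp
  [190,205): 15 bp
  [205,209): 4 bp

[4,4,5,5,5,5,5,6,7,7,7,7,8,8,8,9,9,10,12,12,15,15,16,20]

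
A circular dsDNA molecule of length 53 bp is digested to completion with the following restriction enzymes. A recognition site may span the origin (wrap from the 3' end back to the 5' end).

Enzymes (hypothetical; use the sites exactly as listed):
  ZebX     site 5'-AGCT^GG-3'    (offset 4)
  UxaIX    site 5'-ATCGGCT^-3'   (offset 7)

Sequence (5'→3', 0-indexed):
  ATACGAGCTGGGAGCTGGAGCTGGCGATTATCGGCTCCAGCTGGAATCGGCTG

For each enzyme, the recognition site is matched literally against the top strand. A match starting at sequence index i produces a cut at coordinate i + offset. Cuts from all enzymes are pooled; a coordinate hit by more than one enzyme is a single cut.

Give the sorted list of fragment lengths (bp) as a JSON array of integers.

[6,6,7,10,10,14]

Site scan:
  ZebX (AGCTGG, off=4): starts [5, 12, 18, 38] → cuts [9, 16, 22, 42]
  UxaIX (ATCGGCT, off=7): starts [29, 45] → cuts [36, 52]

All cut coordinates (distinct, sorted): [9, 16, 22, 36, 42, 52]

Fragment lengths:
  9→16: 7 bp
  16→22: 6 bp
  22→36: 14 bp
  36→42: 6 bp
  42→52: 10 bp
  52→9 (wrap): 53-52+9 = 10 bp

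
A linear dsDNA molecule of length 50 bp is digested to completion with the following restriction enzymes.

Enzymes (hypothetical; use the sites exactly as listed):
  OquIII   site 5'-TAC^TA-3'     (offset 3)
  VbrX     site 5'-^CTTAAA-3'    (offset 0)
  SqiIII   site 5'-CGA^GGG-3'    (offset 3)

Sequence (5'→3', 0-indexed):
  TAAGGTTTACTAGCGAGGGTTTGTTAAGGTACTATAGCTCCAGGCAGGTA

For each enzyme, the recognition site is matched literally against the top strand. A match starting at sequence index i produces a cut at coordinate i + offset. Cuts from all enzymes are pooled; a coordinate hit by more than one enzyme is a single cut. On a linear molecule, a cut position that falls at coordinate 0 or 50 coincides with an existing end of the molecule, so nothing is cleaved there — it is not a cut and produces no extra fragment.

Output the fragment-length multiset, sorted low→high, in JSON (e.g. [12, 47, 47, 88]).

[6,10,16,18]

Per-enzyme occurrences:
  OquIII TACTA/3: at [7, 29] ⇒ [10, 32]
  VbrX (CTTAAA, off=0): no sites
  SqiIII CGAGGG/3: at [13] ⇒ [16]

All cut coordinates (distinct, sorted): [10, 16, 32]

Fragments:
  [0,10): 10 bp
  [10,16): 6 bp
  [16,32): 16 bp
  [32,50): 18 bp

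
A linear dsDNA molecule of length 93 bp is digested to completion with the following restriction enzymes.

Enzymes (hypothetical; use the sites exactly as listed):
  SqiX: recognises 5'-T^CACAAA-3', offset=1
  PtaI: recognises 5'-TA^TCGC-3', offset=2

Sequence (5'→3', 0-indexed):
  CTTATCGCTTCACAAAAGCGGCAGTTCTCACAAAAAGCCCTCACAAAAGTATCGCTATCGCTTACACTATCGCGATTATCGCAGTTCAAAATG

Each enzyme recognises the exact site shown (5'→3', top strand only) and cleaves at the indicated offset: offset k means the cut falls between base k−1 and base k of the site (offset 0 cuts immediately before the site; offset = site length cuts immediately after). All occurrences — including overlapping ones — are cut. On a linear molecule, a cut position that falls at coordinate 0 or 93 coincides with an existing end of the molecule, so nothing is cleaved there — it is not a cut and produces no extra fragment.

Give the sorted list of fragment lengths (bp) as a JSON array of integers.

Site scan:
  SqiX (TCACAAA, off=1): starts [9, 27, 40] → cuts [10, 28, 41]
  PtaI (TATCGC, off=2): starts [2, 49, 55, 67, 76] → cuts [4, 51, 57, 69, 78]

All cut coordinates (distinct, sorted): [4, 10, 28, 41, 51, 57, 69, 78]

Fragments:
  [0,4): 4 bp
  [4,10): 6 bp
  [10,28): 18 bp
  [28,41): 13 bp
  [41,51): 10 bp
  [51,57): 6 bp
  [57,69): 12 bp
  [69,78): 9 bp
  [78,93): 15 bp

[4,6,6,9,10,12,13,15,18]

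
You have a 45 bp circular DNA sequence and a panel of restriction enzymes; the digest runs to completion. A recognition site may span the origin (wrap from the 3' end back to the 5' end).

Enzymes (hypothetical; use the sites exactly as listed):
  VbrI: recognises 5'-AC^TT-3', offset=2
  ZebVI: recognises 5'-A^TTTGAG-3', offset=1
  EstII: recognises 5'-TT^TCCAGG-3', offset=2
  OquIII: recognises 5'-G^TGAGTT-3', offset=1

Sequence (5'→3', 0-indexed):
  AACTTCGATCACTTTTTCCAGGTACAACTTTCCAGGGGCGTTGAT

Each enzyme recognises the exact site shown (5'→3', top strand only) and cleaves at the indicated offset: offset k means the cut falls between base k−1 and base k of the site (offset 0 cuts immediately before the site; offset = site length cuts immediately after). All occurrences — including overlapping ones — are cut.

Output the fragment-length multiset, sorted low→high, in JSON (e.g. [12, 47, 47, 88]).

[2,4,9,12,18]

Per-enzyme occurrences:
  VbrI ACTT/2: at [1, 10, 26] ⇒ [3, 12, 28]
  ZebVI (ATTTGAG, off=1): no sites
  EstII TTTCCAGG/2: at [14, 28] ⇒ [16, 30]
  OquIII (GTGAGTT, off=1): no sites

Pooled cuts: [3, 12, 16, 28, 30]

Fragment lengths:
  3→12: 9 bp
  12→16: 4 bp
  16→28: 12 bp
  28→30: 2 bp
  30→3 (wrap): 45-30+3 = 18 bp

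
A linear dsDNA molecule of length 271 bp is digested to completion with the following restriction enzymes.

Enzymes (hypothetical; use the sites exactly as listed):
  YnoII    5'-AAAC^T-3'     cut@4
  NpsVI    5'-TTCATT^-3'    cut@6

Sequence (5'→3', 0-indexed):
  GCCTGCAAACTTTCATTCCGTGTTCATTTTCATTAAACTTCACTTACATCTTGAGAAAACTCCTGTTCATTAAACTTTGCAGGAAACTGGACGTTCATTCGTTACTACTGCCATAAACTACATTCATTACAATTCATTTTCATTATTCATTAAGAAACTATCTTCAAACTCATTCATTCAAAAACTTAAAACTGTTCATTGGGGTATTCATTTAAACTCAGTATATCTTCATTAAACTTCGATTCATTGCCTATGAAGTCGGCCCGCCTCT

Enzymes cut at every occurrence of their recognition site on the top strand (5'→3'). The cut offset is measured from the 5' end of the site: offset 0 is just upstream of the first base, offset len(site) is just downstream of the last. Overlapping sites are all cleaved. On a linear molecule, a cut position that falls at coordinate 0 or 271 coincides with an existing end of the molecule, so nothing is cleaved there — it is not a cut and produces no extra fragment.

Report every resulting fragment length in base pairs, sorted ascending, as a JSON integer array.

[4,4,4,5,6,6,7,7,7,7,7,8,9,10,10,10,11,11,11,11,12,12,12,16,19,22,23]

Site scan:
  YnoII AAACT/4: at [6, 34, 56, 71, 83, 114, 154, 165, 181, 188, 213, 233] ⇒ [10, 38, 60, 75, 87, 118, 158, 169, 185, 192, 217, 237]
  NpsVI TTCATT/6: at [11, 22, 28, 65, 93, 122, 132, 138, 145, 172, 194, 206, 227, 242] ⇒ [17, 28, 34, 71, 99, 128, 138, 144, 151, 178, 200, 212, 233, 248]

All cut coordinates (distinct, sorted): [10, 17, 28, 34, 38, 60, 71, 75, 87, 99, 118, 128, 138, 144, 151, 158, 169, 178, 185, 192, 200, 212, 217, 233, 237, 248]

Fragments:
  [0,10): 10 bp
  [10,17): 7 bp
  [17,28): 11 bp
  [28,34): 6 bp
  [34,38): 4 bp
  [38,60): 22 bp
  [60,71): 11 bp
  [71,75): 4 bp
  [75,87): 12 bp
  [87,99): 12 bp
  [99,118): 19 bp
  [118,128): 10 bp
  [128,138): 10 bp
  [138,144): 6 bp
  [144,151): 7 bp
  [151,158): 7 bp
  [158,169): 11 bp
  [169,178): 9 bp
  [178,185): 7 bp
  [185,192): 7 bp
  [192,200): 8 bp
  [200,212): 12 bp
  [212,217): 5 bp
  [217,233): 16 bp
  [233,237): 4 bp
  [237,248): 11 bp
  [248,271): 23 bp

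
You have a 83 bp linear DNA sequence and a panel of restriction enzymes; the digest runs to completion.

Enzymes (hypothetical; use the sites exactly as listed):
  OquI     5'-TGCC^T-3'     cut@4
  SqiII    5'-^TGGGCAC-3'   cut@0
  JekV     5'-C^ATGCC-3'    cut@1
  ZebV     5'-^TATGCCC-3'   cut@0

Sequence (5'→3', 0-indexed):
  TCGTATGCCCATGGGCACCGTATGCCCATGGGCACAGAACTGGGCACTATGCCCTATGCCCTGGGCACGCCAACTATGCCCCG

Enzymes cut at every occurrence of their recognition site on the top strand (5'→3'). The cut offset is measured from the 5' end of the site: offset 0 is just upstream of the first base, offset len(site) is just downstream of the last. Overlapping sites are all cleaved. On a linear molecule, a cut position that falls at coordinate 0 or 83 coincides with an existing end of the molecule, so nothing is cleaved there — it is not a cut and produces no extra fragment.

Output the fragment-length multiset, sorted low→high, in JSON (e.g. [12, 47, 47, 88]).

[3,7,7,7,8,8,9,9,12,13]

Per-enzyme occurrences:
  OquI (TGCCT, off=4): no sites
  SqiII (TGGGCAC, off=0): starts [11, 28, 40, 61] → cuts [11, 28, 40, 61]
  JekV (CATGCC, off=1): no sites
  ZebV (TATGCCC, off=0): starts [3, 20, 47, 54, 74] → cuts [3, 20, 47, 54, 74]

Pooled cuts: [3, 11, 20, 28, 40, 47, 54, 61, 74]

Fragments:
  [0,3): 3 bp
  [3,11): 8 bp
  [11,20): 9 bp
  [20,28): 8 bp
  [28,40): 12 bp
  [40,47): 7 bp
  [47,54): 7 bp
  [54,61): 7 bp
  [61,74): 13 bp
  [74,83): 9 bp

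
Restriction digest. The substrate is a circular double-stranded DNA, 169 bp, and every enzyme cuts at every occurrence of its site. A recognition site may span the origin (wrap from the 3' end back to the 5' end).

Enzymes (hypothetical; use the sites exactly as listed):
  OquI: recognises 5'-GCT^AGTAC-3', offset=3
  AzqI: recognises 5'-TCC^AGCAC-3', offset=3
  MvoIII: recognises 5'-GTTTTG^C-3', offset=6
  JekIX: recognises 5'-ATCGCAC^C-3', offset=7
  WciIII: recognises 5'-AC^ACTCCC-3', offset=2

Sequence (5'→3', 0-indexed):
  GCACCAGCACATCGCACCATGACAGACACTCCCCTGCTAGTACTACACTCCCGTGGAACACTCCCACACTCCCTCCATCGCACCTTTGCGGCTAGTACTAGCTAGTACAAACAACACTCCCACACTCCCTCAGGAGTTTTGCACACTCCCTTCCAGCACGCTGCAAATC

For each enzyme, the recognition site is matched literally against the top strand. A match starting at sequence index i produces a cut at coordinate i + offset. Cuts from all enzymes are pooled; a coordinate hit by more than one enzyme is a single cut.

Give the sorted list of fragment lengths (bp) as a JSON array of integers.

[3,8,8,8,10,10,10,10,11,12,13,13,16,18,19]

Scan for sites:
  OquI GCTAGTAC/3: at [35, 90, 100] ⇒ [38, 93, 103]
  AzqI TCCAGCAC/3: at [151] ⇒ [154]
  MvoIII GTTTTGC/6: at [135] ⇒ [141]
  JekIX ATCGCACC/7: at [10, 76, 166] ⇒ [4, 17, 83]
  WciIII ACACTCCC/2: at [25, 44, 57, 65, 113, 121, 142] ⇒ [27, 46, 59, 67, 115, 123, 144]

Pooled cuts: [4, 17, 27, 38, 46, 59, 67, 83, 93, 103, 115, 123, 141, 144, 154]

Fragments:
  4→17: 13 bp
  17→27: 10 bp
  27→38: 11 bp
  38→46: 8 bp
  46→59: 13 bp
  59→67: 8 bp
  67→83: 16 bp
  83→93: 10 bp
  93→103: 10 bp
  103→115: 12 bp
  115→123: 8 bp
  123→141: 18 bp
  141→144: 3 bp
  144→154: 10 bp
  154→4 (wrap): 169-154+4 = 19 bp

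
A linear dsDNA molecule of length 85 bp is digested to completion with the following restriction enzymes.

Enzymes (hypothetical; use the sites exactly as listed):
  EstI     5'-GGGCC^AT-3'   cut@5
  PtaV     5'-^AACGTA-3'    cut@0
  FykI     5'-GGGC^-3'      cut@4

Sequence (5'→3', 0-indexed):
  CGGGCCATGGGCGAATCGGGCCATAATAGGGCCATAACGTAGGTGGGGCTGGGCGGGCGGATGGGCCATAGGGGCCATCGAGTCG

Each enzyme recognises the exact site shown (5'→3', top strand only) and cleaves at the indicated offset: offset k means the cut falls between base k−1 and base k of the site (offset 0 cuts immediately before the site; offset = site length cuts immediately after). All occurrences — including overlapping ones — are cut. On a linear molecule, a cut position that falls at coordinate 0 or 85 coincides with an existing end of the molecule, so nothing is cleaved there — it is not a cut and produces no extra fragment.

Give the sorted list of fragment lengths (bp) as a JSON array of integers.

Per-enzyme occurrences:
  EstI (GGGCCAT, off=5): starts [1, 17, 28, 62, 71] → cuts [6, 22, 33, 67, 76]
  PtaV (AACGTA, off=0): starts [35] → cuts [35]
  FykI (GGGC, off=4): starts [1, 8, 17, 28, 45, 50, 54, 62, 71] → cuts [5, 12, 21, 32, 49, 54, 58, 66, 75]

Pooled cuts: [5, 6, 12, 21, 22, 32, 33, 35, 49, 54, 58, 66, 67, 75, 76]

Fragments:
  [0,5): 5 bp
  [5,6): 1 bp
  [6,12): 6 bp
  [12,21): 9 bp
  [21,22): 1 bp
  [22,32): 10 bp
  [32,33): 1 bp
  [33,35): 2 bp
  [35,49): 14 bp
  [49,54): 5 bp
  [54,58): 4 bp
  [58,66): 8 bp
  [66,67): 1 bp
  [67,75): 8 bp
  [75,76): 1 bp
  [76,85): 9 bp

[1,1,1,1,1,2,4,5,5,6,8,8,9,9,10,14]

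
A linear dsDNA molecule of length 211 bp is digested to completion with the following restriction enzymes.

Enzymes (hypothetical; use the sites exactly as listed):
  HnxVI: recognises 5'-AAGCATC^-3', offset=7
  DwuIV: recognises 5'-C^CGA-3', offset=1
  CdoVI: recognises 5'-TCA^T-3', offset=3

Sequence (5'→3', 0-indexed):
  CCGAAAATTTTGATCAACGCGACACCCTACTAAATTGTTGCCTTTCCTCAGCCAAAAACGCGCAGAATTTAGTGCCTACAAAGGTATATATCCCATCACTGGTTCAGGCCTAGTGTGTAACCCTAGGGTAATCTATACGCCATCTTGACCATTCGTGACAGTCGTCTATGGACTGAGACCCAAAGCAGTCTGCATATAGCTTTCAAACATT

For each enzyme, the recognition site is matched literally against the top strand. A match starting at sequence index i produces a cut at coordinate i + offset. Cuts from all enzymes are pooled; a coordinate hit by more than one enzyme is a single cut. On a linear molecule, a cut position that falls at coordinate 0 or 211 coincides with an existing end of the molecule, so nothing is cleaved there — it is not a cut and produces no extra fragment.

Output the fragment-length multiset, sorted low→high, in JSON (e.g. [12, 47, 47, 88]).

Per-enzyme occurrences:
  HnxVI (AAGCATC, off=7): no sites
  DwuIV CCGA/1: at [0] ⇒ [1]
  CdoVI (TCAT, off=3): no sites

Pooled cuts: [1]

Fragments:
  [0,1): 1 bp
  [1,211): 210 bp

[1,210]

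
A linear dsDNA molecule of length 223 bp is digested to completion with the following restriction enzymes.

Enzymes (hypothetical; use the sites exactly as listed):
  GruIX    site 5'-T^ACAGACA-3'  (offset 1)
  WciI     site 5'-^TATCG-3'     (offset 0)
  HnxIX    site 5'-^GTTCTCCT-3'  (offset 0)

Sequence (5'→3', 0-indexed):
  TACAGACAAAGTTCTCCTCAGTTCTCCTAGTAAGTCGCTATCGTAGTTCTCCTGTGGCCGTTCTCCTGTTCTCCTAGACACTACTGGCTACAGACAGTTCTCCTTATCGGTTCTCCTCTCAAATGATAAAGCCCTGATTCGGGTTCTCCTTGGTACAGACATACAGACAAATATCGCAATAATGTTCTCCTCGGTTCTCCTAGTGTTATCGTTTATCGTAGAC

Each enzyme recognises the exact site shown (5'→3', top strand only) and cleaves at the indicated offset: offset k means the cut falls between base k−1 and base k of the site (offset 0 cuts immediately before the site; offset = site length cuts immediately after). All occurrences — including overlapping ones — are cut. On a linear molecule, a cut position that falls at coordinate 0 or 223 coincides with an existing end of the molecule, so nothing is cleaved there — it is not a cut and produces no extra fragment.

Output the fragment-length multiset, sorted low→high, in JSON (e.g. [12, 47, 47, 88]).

Scan for sites:
  GruIX (TACAGACA, off=1): starts [0, 88, 153, 161] → cuts [1, 89, 154, 162]
  WciI (TATCG, off=0): starts [38, 104, 171, 206, 213] → cuts [38, 104, 171, 206, 213]
  HnxIX (GTTCTCCT, off=0): starts [10, 20, 45, 59, 67, 96, 109, 142, 183, 193] → cuts [10, 20, 45, 59, 67, 96, 109, 142, 183, 193]

All cut coordinates (distinct, sorted): [1, 10, 20, 38, 45, 59, 67, 89, 96, 104, 109, 142, 154, 162, 171, 183, 193, 206, 213]

Fragments:
  [0,1): 1 bp
  [1,10): 9 bp
  [10,20): 10 bp
  [20,38): 18 bp
  [38,45): 7 bp
  [45,59): 14 bp
  [59,67): 8 bp
  [67,89): 22 bp
  [89,96): 7 bp
  [96,104): 8 bp
  [104,109): 5 bp
  [109,142): 33 bp
  [142,154): 12 bp
  [154,162): 8 bp
  [162,171): 9 bp
  [171,183): 12 bp
  [183,193): 10 bp
  [193,206): 13 bp
  [206,213): 7 bp
  [213,223): 10 bp

[1,5,7,7,7,8,8,8,9,9,10,10,10,12,12,13,14,18,22,33]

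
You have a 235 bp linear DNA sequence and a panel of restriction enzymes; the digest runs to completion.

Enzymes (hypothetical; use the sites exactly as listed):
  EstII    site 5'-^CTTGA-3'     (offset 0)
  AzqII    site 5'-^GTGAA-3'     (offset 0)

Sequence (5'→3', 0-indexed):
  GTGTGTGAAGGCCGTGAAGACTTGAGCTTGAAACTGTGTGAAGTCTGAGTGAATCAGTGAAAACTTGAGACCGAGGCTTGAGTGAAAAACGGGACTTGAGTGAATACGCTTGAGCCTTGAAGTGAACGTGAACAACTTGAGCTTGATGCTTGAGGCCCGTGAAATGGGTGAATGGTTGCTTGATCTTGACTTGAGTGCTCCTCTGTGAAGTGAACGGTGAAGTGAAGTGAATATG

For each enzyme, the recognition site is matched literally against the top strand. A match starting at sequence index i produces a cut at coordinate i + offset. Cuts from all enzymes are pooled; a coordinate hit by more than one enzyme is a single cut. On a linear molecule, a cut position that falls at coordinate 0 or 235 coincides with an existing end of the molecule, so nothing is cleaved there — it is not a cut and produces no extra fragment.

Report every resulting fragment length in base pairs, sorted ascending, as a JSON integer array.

[4,5,5,5,5,5,5,6,6,6,6,6,7,7,7,7,7,8,8,9,9,9,9,10,11,11,11,13,13,15]

Scan for sites:
  EstII (CTTGA, off=0): starts [20, 26, 63, 76, 94, 108, 115, 135, 141, 148, 178, 184, 189] → cuts [20, 26, 63, 76, 94, 108, 115, 135, 141, 148, 178, 184, 189]
  AzqII (GTGAA, off=0): starts [4, 13, 37, 48, 56, 81, 99, 121, 127, 158, 167, 204, 209, 216, 221, 226] → cuts [4, 13, 37, 48, 56, 81, 99, 121, 127, 158, 167, 204, 209, 216, 221, 226]

All cut coordinates (distinct, sorted): [4, 13, 20, 26, 37, 48, 56, 63, 76, 81, 94, 99, 108, 115, 121, 127, 135, 141, 148, 158, 167, 178, 184, 189, 204, 209, 216, 221, 226]

Fragment lengths:
  [0,4): 4 bp
  [4,13): 9 bp
  [13,20): 7 bp
  [20,26): 6 bp
  [26,37): 11 bp
  [37,48): 11 bp
  [48,56): 8 bp
  [56,63): 7 bp
  [63,76): 13 bp
  [76,81): 5 bp
  [81,94): 13 bp
  [94,99): 5 bp
  [99,108): 9 bp
  [108,115): 7 bp
  [115,121): 6 bp
  [121,127): 6 bp
  [127,135): 8 bp
  [135,141): 6 bp
  [141,148): 7 bp
  [148,158): 10 bp
  [158,167): 9 bp
  [167,178): 11 bp
  [178,184): 6 bp
  [184,189): 5 bp
  [189,204): 15 bp
  [204,209): 5 bp
  [209,216): 7 bp
  [216,221): 5 bp
  [221,226): 5 bp
  [226,235): 9 bp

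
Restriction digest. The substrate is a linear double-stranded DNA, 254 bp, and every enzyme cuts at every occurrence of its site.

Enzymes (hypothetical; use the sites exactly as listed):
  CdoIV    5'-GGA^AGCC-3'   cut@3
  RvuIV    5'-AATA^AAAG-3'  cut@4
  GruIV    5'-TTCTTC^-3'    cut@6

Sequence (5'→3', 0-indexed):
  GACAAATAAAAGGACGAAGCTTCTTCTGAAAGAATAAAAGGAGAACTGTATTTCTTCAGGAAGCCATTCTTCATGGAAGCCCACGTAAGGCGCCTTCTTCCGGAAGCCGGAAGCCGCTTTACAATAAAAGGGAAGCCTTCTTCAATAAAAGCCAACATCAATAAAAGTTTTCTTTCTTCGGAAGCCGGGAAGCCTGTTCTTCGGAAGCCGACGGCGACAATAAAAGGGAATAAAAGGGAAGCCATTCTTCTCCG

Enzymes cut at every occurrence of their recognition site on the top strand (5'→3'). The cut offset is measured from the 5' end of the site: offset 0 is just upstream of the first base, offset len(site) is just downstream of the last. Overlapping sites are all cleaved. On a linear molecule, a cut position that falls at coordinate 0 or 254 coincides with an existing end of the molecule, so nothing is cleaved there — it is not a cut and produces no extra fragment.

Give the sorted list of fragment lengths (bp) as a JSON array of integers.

[3,3,4,4,4,4,5,7,7,7,8,8,10,10,10,11,11,12,15,16,16,17,18,21,23]

Per-enzyme occurrences:
  CdoIV GGAAGCC/3: at [58, 74, 101, 108, 130, 179, 187, 202, 236] ⇒ [61, 77, 104, 111, 133, 182, 190, 205, 239]
  RvuIV AATAAAAG/4: at [4, 32, 122, 143, 159, 218, 228] ⇒ [8, 36, 126, 147, 163, 222, 232]
  GruIV TTCTTC/6: at [20, 51, 66, 94, 137, 173, 196, 244] ⇒ [26, 57, 72, 100, 143, 179, 202, 250]

All cut coordinates (distinct, sorted): [8, 26, 36, 57, 61, 72, 77, 100, 104, 111, 126, 133, 143, 147, 163, 179, 182, 190, 202, 205, 222, 232, 239, 250]

Fragments:
  [0,8): 8 bp
  [8,26): 18 bp
  [26,36): 10 bp
  [36,57): 21 bp
  [57,61): 4 bp
  [61,72): 11 bp
  [72,77): 5 bp
  [77,100): 23 bp
  [100,104): 4 bp
  [104,111): 7 bp
  [111,126): 15 bp
  [126,133): 7 bp
  [133,143): 10 bp
  [143,147): 4 bp
  [147,163): 16 bp
  [163,179): 16 bp
  [179,182): 3 bp
  [182,190): 8 bp
  [190,202): 12 bp
  [202,205): 3 bp
  [205,222): 17 bp
  [222,232): 10 bp
  [232,239): 7 bp
  [239,250): 11 bp
  [250,254): 4 bp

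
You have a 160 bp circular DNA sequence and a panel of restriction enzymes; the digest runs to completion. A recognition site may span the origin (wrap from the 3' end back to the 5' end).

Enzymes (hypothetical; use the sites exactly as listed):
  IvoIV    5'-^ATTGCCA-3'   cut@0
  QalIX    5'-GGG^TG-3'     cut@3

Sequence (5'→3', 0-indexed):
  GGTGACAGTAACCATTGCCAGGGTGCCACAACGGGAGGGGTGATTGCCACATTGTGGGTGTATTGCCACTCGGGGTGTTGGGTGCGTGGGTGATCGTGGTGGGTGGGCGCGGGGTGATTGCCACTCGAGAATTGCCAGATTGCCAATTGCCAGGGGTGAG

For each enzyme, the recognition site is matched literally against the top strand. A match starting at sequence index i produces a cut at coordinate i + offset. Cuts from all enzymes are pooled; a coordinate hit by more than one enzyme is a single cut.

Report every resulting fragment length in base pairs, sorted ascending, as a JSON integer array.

Per-enzyme occurrences:
  IvoIV (ATTGCCA, off=0): starts [13, 42, 61, 116, 130, 138, 145] → cuts [13, 42, 61, 116, 130, 138, 145]
  QalIX (GGGTG, off=3): starts [20, 37, 55, 72, 79, 87, 100, 111, 153, 159] → cuts [2, 23, 40, 58, 75, 82, 90, 103, 114, 156]

Pooled cuts: [2, 13, 23, 40, 42, 58, 61, 75, 82, 90, 103, 114, 116, 130, 138, 145, 156]

Fragment lengths:
  2→13: 11 bp
  13→23: 10 bp
  23→40: 17 bp
  40→42: 2 bp
  42→58: 16 bp
  58→61: 3 bp
  61→75: 14 bp
  75→82: 7 bp
  82→90: 8 bp
  90→103: 13 bp
  103→114: 11 bp
  114→116: 2 bp
  116→130: 14 bp
  130→138: 8 bp
  138→145: 7 bp
  145→156: 11 bp
  156→2 (wrap): 160-156+2 = 6 bp

[2,2,3,6,7,7,8,8,10,11,11,11,13,14,14,16,17]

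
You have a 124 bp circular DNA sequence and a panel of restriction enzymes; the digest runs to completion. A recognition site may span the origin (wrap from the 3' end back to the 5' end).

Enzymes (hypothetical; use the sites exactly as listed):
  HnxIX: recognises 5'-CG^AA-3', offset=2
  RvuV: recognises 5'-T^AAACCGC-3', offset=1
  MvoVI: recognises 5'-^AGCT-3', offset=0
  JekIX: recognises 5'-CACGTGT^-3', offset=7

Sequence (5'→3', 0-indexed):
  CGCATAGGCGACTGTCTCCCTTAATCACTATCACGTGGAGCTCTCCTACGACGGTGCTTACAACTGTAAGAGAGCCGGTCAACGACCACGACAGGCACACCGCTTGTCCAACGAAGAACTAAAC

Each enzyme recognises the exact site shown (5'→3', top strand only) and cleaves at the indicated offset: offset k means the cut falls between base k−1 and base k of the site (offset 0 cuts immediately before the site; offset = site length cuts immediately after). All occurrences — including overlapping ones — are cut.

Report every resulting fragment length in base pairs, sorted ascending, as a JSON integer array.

[7,42,75]

Per-enzyme occurrences:
  HnxIX CGAA/2: at [111] ⇒ [113]
  RvuV TAAACCGC/1: at [119] ⇒ [120]
  MvoVI AGCT/0: at [38] ⇒ [38]
  JekIX (CACGTGT, off=7): no sites

All cut coordinates (distinct, sorted): [38, 113, 120]

Fragment lengths:
  38→113: 75 bp
  113→120: 7 bp
  120→38 (wrap): 124-120+38 = 42 bp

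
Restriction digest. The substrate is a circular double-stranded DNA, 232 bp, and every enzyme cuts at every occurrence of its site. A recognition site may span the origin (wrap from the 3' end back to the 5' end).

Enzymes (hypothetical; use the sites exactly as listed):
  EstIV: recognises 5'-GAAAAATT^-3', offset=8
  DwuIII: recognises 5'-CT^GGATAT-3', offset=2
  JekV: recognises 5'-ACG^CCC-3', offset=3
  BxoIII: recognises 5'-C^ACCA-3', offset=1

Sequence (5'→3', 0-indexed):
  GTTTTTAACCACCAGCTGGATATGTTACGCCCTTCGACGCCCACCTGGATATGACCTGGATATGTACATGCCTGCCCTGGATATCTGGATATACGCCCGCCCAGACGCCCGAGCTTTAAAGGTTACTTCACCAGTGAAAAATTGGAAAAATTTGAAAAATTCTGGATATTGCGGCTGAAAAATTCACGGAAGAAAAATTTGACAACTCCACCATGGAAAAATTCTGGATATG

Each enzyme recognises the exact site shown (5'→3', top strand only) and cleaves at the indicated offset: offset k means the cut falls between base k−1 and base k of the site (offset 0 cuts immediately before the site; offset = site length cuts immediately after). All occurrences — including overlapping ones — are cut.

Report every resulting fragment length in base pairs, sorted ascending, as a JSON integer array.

Site scan:
  EstIV (GAAAAATT, off=8): starts [135, 144, 153, 176, 191, 215] → cuts [143, 152, 161, 184, 199, 223]
  DwuIII (CTGGATAT, off=2): starts [15, 44, 55, 76, 84, 161, 223] → cuts [17, 46, 57, 78, 86, 163, 225]
  JekV (ACGCCC, off=3): starts [26, 36, 92, 104] → cuts [29, 39, 95, 107]
  BxoIII (CACCA, off=1): starts [9, 128, 208] → cuts [10, 129, 209]

All cut coordinates (distinct, sorted): [10, 17, 29, 39, 46, 57, 78, 86, 95, 107, 129, 143, 152, 161, 163, 184, 199, 209, 223, 225]

Fragments:
  10→17: 7 bp
  17→29: 12 bp
  29→39: 10 bp
  39→46: 7 bp
  46→57: 11 bp
  57→78: 21 bp
  78→86: 8 bp
  86→95: 9 bp
  95→107: 12 bp
  107→129: 22 bp
  129→143: 14 bp
  143→152: 9 bp
  152→161: 9 bp
  161→163: 2 bp
  163→184: 21 bp
  184→199: 15 bp
  199→209: 10 bp
  209→223: 14 bp
  223→225: 2 bp
  225→10 (wrap): 232-225+10 = 17 bp

[2,2,7,7,8,9,9,9,10,10,11,12,12,14,14,15,17,21,21,22]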